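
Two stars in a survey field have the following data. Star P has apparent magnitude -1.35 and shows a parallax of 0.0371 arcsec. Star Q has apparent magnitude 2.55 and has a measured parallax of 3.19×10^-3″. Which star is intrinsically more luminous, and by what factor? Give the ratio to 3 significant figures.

Star Q is more luminous, by a factor of 3.73.

Star P: d = 1/p = 1/0.0371″ = 26.95 pc
Star P: M = m − 5 log₁₀ d + 5 = -1.35 − 5·1.4306 + 5 = -3.503
Star Q: d = 1/p = 1/3.19×10^-3″ = 313.5 pc
Star Q: M = m − 5 log₁₀ d + 5 = 2.55 − 5·2.4962 + 5 = -4.931
ΔM = M_P − M_Q = -3.503 − (-4.931) = 1.428; smaller M is more luminous → Star Q.
L ratio = 10^(0.4 |ΔM|) = 10^0.571 = 3.725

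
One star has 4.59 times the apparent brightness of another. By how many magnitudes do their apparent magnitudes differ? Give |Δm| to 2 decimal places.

|Δm| ≈ 1.65

Pogson: Δm = −2.5 log₁₀(ratio) = −2.5 log₁₀(4.59) = −2.5 × 0.6618 = -1.655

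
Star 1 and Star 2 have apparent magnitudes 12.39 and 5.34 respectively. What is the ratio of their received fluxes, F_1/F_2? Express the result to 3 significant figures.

F_1/F_2 ≈ 1.51×10^-3

Δm = 12.39 − (5.34) = 7.05
Flux ratio = 10^(−0.4 Δm) = 10^(−0.4 × 7.05) = 10^-2.820 = 1.514×10^-3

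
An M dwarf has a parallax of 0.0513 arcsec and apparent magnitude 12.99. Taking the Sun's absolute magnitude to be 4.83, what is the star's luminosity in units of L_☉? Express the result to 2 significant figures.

L/L_☉ ≈ 2.1×10^-3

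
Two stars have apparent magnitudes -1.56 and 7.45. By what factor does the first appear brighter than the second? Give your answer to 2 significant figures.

Magnitude difference = -9.01
Flux ratio = 10^(−0.4 Δm) = 10^(−0.4 × -9.01) = 10^3.604 = 4018

4000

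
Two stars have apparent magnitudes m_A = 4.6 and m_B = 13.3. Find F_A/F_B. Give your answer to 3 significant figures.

Magnitude difference = -8.7
Flux ratio = 10^(−0.4 Δm) = 10^(−0.4 × -8.7) = 10^3.480 = 3020

F_A/F_B ≈ 3020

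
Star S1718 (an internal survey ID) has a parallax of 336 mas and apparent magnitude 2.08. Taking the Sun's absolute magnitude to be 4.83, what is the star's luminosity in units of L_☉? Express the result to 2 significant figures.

L/L_☉ ≈ 1.1

d = 1/p = 1000/336 mas = 2.976 pc
M = m − 5 log₁₀ d + 5 = 2.08 − 5·0.4737 + 5 = 4.712
M − M_☉ = 4.712 − 4.83 = -0.118
L/L_☉ = 10^(−0.4 × -0.118) = 1.115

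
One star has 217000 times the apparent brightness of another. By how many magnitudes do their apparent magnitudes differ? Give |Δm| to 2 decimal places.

|Δm| ≈ 13.34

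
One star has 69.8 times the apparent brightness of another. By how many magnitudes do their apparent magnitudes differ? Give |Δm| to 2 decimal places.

|Δm| ≈ 4.61

Pogson: Δm = −2.5 log₁₀(ratio) = −2.5 log₁₀(69.8) = −2.5 × 1.8439 = -4.610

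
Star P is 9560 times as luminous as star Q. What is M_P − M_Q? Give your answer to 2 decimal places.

M_P − M_Q ≈ -9.95

Pogson: ΔM = −2.5 log₁₀(ratio) = −2.5 log₁₀(9560) = −2.5 × 3.9805 = -9.951
Star P is brighter, so it has the smaller magnitude: the difference is negative.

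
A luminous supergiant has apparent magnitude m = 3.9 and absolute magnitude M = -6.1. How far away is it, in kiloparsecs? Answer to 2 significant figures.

d ≈ 1.0 kpc

μ = m − M = 10.000
m − M = 5 log₁₀ d − 5
log₁₀ d = (m − M)/5 + 1 = 3.0000
d = 10^3.0000 = 1000 pc
= 1.000 kpc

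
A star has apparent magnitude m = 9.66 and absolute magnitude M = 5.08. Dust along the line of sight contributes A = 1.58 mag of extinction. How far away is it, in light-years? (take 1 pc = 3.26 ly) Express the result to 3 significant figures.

d ≈ 130 ly

m − M = 5 log₁₀(d/10 pc) + A  ⇒  9.66 − (5.08) − 1.58 = 5 log₁₀(d/10)
3.000 = 5 log₁₀(d/10)
log₁₀ d = (m − M − A)/5 + 1 = 1.6000
d = 10^1.6000 = 39.81 pc
= 129.8 ly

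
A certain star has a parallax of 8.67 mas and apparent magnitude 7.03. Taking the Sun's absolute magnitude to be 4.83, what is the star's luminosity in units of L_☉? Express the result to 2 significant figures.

L/L_☉ ≈ 18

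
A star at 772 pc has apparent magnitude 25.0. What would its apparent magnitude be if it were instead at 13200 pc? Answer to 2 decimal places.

Flux ∝ 1/d², so Δm = 5 log₁₀(d₂/d₁) = 5 log₁₀(13200/772) = 6.165
m₂ = m₁ + Δm = 25.0 + (6.165) = 31.165

m ≈ 31.16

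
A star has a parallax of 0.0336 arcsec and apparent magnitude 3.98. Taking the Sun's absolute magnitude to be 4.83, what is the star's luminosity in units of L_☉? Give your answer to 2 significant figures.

L/L_☉ ≈ 19

d = 1/p = 1/0.0336″ = 29.76 pc
M = m − 5 log₁₀ d + 5 = 3.98 − 5·1.4737 + 5 = 1.612
M − M_☉ = 1.612 − 4.83 = -3.218
L/L_☉ = 10^(−0.4 × -3.218) = 19.38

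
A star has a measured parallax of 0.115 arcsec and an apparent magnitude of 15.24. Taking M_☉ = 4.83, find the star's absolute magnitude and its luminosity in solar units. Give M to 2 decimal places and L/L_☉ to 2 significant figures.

M ≈ 15.54; L/L_☉ ≈ 5.2×10^-5

d = 1/p = 1/0.115″ = 8.696 pc
M = m − 5 log₁₀ d + 5 = 15.24 − 5·0.9393 + 5 = 15.543
M − M_☉ = 15.543 − 4.83 = 10.713
L/L_☉ = 10^(−0.4 × 10.713) = 5.183×10^-5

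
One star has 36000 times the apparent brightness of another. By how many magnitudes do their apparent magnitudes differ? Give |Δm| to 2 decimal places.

|Δm| ≈ 11.39

Pogson: Δm = −2.5 log₁₀(ratio) = −2.5 log₁₀(36000) = −2.5 × 4.5563 = -11.391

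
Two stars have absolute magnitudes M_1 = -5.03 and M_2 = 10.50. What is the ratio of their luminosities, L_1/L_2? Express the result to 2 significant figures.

L_1/L_2 ≈ 1.6×10^6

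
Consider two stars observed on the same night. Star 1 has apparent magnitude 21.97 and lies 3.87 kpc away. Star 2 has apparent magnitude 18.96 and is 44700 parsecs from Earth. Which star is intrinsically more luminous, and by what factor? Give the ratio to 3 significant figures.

Star 2 is more luminous, by a factor of 2130.

Star 1: d = 3.87 kpc = 3870 pc
Star 1: M = m − 5 log₁₀ d + 5 = 21.97 − 5·3.5877 + 5 = 9.031
Star 2: M = m − 5 log₁₀ d + 5 = 18.96 − 5·4.6503 + 5 = 0.708
ΔM = M_1 − M_2 = 9.031 − (0.708) = 8.323; smaller M is more luminous → Star 2.
L ratio = 10^(0.4 |ΔM|) = 10^3.329 = 2134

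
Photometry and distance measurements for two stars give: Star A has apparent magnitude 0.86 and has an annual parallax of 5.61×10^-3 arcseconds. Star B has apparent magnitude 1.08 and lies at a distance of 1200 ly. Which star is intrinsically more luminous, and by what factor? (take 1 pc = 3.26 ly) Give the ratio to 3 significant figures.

Star B is more luminous, by a factor of 3.48.

Star A: d = 1/p = 1/5.61×10^-3″ = 178.3 pc
Star A: M = m − 5 log₁₀ d + 5 = 0.86 − 5·2.2510 + 5 = -5.395
Star B: d = 1200 ly / 3.26 = 368.1 pc
Star B: M = m − 5 log₁₀ d + 5 = 1.08 − 5·2.5660 + 5 = -6.750
ΔM = M_A − M_B = -5.395 − (-6.750) = 1.355; smaller M is more luminous → Star B.
L ratio = 10^(0.4 |ΔM|) = 10^0.542 = 3.482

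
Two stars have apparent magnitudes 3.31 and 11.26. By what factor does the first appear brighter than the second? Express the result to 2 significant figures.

1500

Δm = 3.31 − (11.26) = -7.95
Flux ratio = 10^(−0.4 Δm) = 10^(−0.4 × -7.95) = 10^3.180 = 1514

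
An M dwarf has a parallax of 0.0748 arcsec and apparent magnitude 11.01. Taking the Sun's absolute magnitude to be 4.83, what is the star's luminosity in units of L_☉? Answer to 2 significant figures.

d = 1/p = 1/0.0748″ = 13.37 pc
M = m − 5 log₁₀ d + 5 = 11.01 − 5·1.1261 + 5 = 10.380
M − M_☉ = 10.380 − 4.83 = 5.550
L/L_☉ = 10^(−0.4 × 5.550) = 6.028×10^-3

L/L_☉ ≈ 6.0×10^-3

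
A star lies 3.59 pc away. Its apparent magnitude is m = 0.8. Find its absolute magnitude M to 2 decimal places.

5 log₁₀(d/10 pc) = 5 log₁₀(3.590) − 5 = -2.225
M = m − 5 log₁₀(d/10) = 0.8 + 2.225 = 3.025

M ≈ 3.02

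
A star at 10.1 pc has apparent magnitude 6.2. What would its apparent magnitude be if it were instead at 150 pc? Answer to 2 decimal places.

m ≈ 12.06

Flux ∝ 1/d², so Δm = 5 log₁₀(d₂/d₁) = 5 log₁₀(150/10.1) = 5.859
m₂ = m₁ + Δm = 6.2 + (5.859) = 12.059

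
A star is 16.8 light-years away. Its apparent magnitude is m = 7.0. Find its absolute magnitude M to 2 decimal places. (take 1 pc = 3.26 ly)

M ≈ 8.44

d = 16.8 ly / 3.26 = 5.153 pc
5 log₁₀(d/10 pc) = 5 log₁₀(5.153) − 5 = -1.440
M = m − 5 log₁₀(d/10) = 7.0 + 1.440 = 8.440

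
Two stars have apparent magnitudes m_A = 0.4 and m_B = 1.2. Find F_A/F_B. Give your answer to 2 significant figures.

F_A/F_B ≈ 2.1

Δm = 0.4 − (1.2) = -0.8
Flux ratio = 10^(−0.4 Δm) = 10^(−0.4 × -0.8) = 10^0.320 = 2.089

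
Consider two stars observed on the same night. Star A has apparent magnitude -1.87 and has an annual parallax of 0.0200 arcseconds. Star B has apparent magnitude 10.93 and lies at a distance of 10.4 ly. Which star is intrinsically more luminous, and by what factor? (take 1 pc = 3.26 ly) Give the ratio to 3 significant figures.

Star A is more luminous, by a factor of 3.24×10^7.

Star A: d = 1/p = 1/0.0200″ = 50.00 pc
Star A: M = m − 5 log₁₀ d + 5 = -1.87 − 5·1.6990 + 5 = -5.365
Star B: d = 10.4 ly / 3.26 = 3.190 pc
Star B: M = m − 5 log₁₀ d + 5 = 10.93 − 5·0.5038 + 5 = 13.411
ΔM = M_A − M_B = -5.365 − (13.411) = -18.776; smaller M is more luminous → Star A.
L ratio = 10^(0.4 |ΔM|) = 10^7.510 = 3.238×10^7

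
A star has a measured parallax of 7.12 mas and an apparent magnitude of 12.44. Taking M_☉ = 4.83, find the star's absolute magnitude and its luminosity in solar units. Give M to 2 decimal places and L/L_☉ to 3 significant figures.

M ≈ 6.70; L/L_☉ ≈ 0.178

d = 1/p = 1000/7.12 mas = 140.4 pc
M = m − 5 log₁₀ d + 5 = 12.44 − 5·2.1475 + 5 = 6.702
M − M_☉ = 6.702 − 4.83 = 1.872
L/L_☉ = 10^(−0.4 × 1.872) = 0.1783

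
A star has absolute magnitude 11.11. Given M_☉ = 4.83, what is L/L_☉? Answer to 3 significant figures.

L/L_☉ ≈ 3.08×10^-3

M − M_☉ = 11.11 − 4.83 = 6.280
L/L_☉ = 10^(−0.4 (M − M_☉)) = 10^-2.512 = 3.076×10^-3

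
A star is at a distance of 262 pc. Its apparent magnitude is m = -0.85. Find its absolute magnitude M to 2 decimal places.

M ≈ -7.94

5 log₁₀(d/10 pc) = 5 log₁₀(262.0) − 5 = 7.092
M = m − 5 log₁₀(d/10) = -0.85 − 7.092 = -7.942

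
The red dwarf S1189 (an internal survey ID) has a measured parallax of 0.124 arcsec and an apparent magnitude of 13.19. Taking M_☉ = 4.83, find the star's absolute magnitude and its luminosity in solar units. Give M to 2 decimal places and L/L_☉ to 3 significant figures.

M ≈ 13.66; L/L_☉ ≈ 2.95×10^-4

d = 1/p = 1/0.124″ = 8.065 pc
M = m − 5 log₁₀ d + 5 = 13.19 − 5·0.9066 + 5 = 13.657
M − M_☉ = 13.657 − 4.83 = 8.827
L/L_☉ = 10^(−0.4 × 8.827) = 2.945×10^-4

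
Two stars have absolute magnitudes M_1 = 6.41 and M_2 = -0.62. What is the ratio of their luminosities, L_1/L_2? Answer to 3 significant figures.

ΔM = M_1 − M_2 = 7.03
L_1/L_2 = 10^(−0.4 ΔM) = 10^-2.812 = 1.542×10^-3

L_1/L_2 ≈ 1.54×10^-3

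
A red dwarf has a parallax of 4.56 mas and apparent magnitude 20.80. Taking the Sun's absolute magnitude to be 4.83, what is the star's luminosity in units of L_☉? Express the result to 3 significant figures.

d = 1/p = 1000/4.56 mas = 219.3 pc
M = m − 5 log₁₀ d + 5 = 20.80 − 5·2.3410 + 5 = 14.095
M − M_☉ = 14.095 − 4.83 = 9.265
L/L_☉ = 10^(−0.4 × 9.265) = 1.968×10^-4

L/L_☉ ≈ 1.97×10^-4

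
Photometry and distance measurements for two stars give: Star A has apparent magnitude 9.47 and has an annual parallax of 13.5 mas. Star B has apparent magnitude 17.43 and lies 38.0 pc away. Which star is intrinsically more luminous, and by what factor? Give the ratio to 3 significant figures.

Star A: p = 13.5 mas = 0.0135″ → d = 1/p = 74.07 pc
Star A: M = m − 5 log₁₀ d + 5 = 9.47 − 5·1.8697 + 5 = 5.122
Star B: M = m − 5 log₁₀ d + 5 = 17.43 − 5·1.5798 + 5 = 14.531
ΔM = M_A − M_B = 5.122 − (14.531) = -9.409; smaller M is more luminous → Star A.
L ratio = 10^(0.4 |ΔM|) = 10^3.764 = 5805

Star A is more luminous, by a factor of 5800.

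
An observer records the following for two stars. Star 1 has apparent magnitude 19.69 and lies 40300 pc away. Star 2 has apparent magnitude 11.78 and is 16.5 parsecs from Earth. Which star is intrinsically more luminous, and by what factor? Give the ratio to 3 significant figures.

Star 1: M = m − 5 log₁₀ d + 5 = 19.69 − 5·4.6053 + 5 = 1.663
Star 2: M = m − 5 log₁₀ d + 5 = 11.78 − 5·1.2175 + 5 = 10.693
ΔM = M_1 − M_2 = 1.663 − (10.693) = -9.029; smaller M is more luminous → Star 1.
L ratio = 10^(0.4 |ΔM|) = 10^3.612 = 4089

Star 1 is more luminous, by a factor of 4090.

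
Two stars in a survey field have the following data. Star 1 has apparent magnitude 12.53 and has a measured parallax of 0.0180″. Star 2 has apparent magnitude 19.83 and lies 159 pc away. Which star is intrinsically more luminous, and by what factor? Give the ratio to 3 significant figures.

Star 1: d = 1/p = 1/0.0180″ = 55.56 pc
Star 1: M = m − 5 log₁₀ d + 5 = 12.53 − 5·1.7447 + 5 = 8.806
Star 2: M = m − 5 log₁₀ d + 5 = 19.83 − 5·2.2014 + 5 = 13.823
ΔM = M_1 − M_2 = 8.806 − (13.823) = -5.017; smaller M is more luminous → Star 1.
L ratio = 10^(0.4 |ΔM|) = 10^2.007 = 101.5

Star 1 is more luminous, by a factor of 102.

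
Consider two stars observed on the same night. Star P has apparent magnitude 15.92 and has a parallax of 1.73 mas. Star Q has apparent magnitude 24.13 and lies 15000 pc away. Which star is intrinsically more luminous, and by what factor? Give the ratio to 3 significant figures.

Star P is more luminous, by a factor of 2.86.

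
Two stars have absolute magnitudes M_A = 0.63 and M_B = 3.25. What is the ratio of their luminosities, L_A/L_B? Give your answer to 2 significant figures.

L_A/L_B ≈ 11

ΔM = M_A − M_B = -2.62
L_A/L_B = 10^(−0.4 ΔM) = 10^1.048 = 11.17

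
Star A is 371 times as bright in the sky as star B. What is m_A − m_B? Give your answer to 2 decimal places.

m_A − m_B ≈ -6.42

Pogson: Δm = −2.5 log₁₀(ratio) = −2.5 log₁₀(371) = −2.5 × 2.5694 = -6.423
Star A is brighter, so it has the smaller magnitude: the difference is negative.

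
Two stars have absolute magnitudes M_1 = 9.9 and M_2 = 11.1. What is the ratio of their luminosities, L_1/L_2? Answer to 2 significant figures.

ΔM = M_1 − M_2 = -1.2
L_1/L_2 = 10^(−0.4 ΔM) = 10^0.480 = 3.020

L_1/L_2 ≈ 3.0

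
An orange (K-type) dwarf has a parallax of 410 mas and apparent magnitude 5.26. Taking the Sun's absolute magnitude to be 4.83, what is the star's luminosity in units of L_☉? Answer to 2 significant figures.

d = 1/p = 1000/410 mas = 2.439 pc
M = m − 5 log₁₀ d + 5 = 5.26 − 5·0.3872 + 5 = 8.324
M − M_☉ = 8.324 − 4.83 = 3.494
L/L_☉ = 10^(−0.4 × 3.494) = 0.04003

L/L_☉ ≈ 0.040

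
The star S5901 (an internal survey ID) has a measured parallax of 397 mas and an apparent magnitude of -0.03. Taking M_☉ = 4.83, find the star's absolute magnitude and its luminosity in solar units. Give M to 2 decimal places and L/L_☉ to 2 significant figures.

d = 1/p = 1000/397 mas = 2.519 pc
M = m − 5 log₁₀ d + 5 = -0.03 − 5·0.4012 + 5 = 2.964
M − M_☉ = 2.964 − 4.83 = -1.866
L/L_☉ = 10^(−0.4 × -1.866) = 5.577

M ≈ 2.96; L/L_☉ ≈ 5.6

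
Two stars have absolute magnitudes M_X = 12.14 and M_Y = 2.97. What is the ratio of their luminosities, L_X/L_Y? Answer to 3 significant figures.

L_X/L_Y ≈ 2.15×10^-4

ΔM = M_X − M_Y = 9.17
L_X/L_Y = 10^(−0.4 ΔM) = 10^-3.668 = 2.148×10^-4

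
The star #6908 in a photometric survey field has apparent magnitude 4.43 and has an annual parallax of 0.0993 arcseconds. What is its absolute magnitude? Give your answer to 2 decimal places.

M ≈ 4.41

d = 1/p = 1/0.0993″ = 10.07 pc
5 log₁₀(d/10 pc) = 5 log₁₀(10.07) − 5 = 0.015
M = m − 5 log₁₀(d/10) = 4.43 − 0.015 = 4.415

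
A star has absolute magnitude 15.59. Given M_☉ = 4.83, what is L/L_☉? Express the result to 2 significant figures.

L/L_☉ ≈ 5.0×10^-5

M − M_☉ = 15.59 − 4.83 = 10.760
L/L_☉ = 10^(−0.4 (M − M_☉)) = 10^-4.304 = 4.966×10^-5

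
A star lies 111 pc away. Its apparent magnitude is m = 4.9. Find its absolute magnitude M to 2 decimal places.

M ≈ -0.33

5 log₁₀(d/10 pc) = 5 log₁₀(111.0) − 5 = 5.227
M = m − 5 log₁₀(d/10) = 4.9 − 5.227 = -0.327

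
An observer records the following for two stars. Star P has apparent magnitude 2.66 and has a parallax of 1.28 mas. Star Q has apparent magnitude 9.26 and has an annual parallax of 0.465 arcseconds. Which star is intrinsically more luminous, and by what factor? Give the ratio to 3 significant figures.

Star P is more luminous, by a factor of 5.76×10^7.

Star P: p = 1.28 mas = 1.28×10^-3″ → d = 1/p = 781.2 pc
Star P: M = m − 5 log₁₀ d + 5 = 2.66 − 5·2.8928 + 5 = -6.804
Star Q: d = 1/p = 1/0.465″ = 2.151 pc
Star Q: M = m − 5 log₁₀ d + 5 = 9.26 − 5·0.3325 + 5 = 12.597
ΔM = M_P − M_Q = -6.804 − (12.597) = -19.401; smaller M is more luminous → Star P.
L ratio = 10^(0.4 |ΔM|) = 10^7.760 = 5.761×10^7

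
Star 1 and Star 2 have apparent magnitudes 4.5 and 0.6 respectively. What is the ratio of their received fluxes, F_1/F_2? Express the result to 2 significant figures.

Magnitude difference = 3.9
Flux ratio = 10^(−0.4 Δm) = 10^(−0.4 × 3.9) = 10^-1.560 = 0.02754

F_1/F_2 ≈ 0.028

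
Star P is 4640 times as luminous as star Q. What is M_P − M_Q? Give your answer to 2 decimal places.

Pogson: ΔM = −2.5 log₁₀(ratio) = −2.5 log₁₀(4640) = −2.5 × 3.6665 = -9.166
Star P is brighter, so it has the smaller magnitude: the difference is negative.

M_P − M_Q ≈ -9.17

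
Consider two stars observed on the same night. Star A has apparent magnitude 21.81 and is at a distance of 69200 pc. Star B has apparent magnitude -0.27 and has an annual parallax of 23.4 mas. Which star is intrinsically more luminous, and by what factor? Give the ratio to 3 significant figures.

Star B is more luminous, by a factor of 259.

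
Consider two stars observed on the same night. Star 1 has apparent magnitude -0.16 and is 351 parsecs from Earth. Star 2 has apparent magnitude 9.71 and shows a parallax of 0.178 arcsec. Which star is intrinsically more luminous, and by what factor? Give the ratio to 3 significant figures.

Star 1 is more luminous, by a factor of 3.46×10^7.

Star 1: M = m − 5 log₁₀ d + 5 = -0.16 − 5·2.5453 + 5 = -7.887
Star 2: d = 1/p = 1/0.178″ = 5.618 pc
Star 2: M = m − 5 log₁₀ d + 5 = 9.71 − 5·0.7496 + 5 = 10.962
ΔM = M_1 − M_2 = -7.887 − (10.962) = -18.849; smaller M is more luminous → Star 1.
L ratio = 10^(0.4 |ΔM|) = 10^7.539 = 3.463×10^7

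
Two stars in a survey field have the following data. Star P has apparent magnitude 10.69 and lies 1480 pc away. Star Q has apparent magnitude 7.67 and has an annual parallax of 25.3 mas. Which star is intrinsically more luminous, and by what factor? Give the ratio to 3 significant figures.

Star P: M = m − 5 log₁₀ d + 5 = 10.69 − 5·3.1703 + 5 = -0.161
Star Q: p = 25.3 mas = 0.0253″ → d = 1/p = 39.53 pc
Star Q: M = m − 5 log₁₀ d + 5 = 7.67 − 5·1.5969 + 5 = 4.686
ΔM = M_P − M_Q = -0.161 − (4.686) = -4.847; smaller M is more luminous → Star P.
L ratio = 10^(0.4 |ΔM|) = 10^1.939 = 86.85

Star P is more luminous, by a factor of 86.8.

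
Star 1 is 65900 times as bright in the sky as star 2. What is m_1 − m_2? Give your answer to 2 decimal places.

Pogson: Δm = −2.5 log₁₀(ratio) = −2.5 log₁₀(65900) = −2.5 × 4.8189 = -12.047
Star 1 is brighter, so it has the smaller magnitude: the difference is negative.

m_1 − m_2 ≈ -12.05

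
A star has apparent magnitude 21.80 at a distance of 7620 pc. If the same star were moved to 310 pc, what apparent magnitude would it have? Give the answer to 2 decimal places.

m ≈ 14.85

Flux ∝ 1/d², so Δm = 5 log₁₀(d₂/d₁) = 5 log₁₀(310/7620) = -6.953
m₂ = m₁ + Δm = 21.80 + (-6.953) = 14.847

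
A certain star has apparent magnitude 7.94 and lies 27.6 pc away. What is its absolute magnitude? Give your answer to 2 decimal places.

M ≈ 5.74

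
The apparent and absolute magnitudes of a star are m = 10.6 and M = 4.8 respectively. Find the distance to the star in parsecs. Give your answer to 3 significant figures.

d ≈ 145 pc

Distance modulus: m − M = 10.6 − (4.8) = 5.800
m − M = 5 log₁₀ d − 5
log₁₀ d = (m − M)/5 + 1 = 2.1600
d = 10^2.1600 = 144.5 pc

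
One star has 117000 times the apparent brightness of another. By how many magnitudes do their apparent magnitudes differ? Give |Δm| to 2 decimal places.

Pogson: Δm = −2.5 log₁₀(ratio) = −2.5 log₁₀(117000) = −2.5 × 5.0682 = -12.670

|Δm| ≈ 12.67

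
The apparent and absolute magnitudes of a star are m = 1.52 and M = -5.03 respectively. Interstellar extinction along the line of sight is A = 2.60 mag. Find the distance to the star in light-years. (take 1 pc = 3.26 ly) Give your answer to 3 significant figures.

d ≈ 201 ly

m − M = 5 log₁₀(d/10 pc) + A  ⇒  1.52 − (-5.03) − 2.60 = 5 log₁₀(d/10)
3.950 = 5 log₁₀(d/10)
log₁₀ d = (m − M − A)/5 + 1 = 1.7900
d = 10^1.7900 = 61.66 pc
= 201.0 ly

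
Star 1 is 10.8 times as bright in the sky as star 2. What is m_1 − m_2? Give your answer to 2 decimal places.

m_1 − m_2 ≈ -2.58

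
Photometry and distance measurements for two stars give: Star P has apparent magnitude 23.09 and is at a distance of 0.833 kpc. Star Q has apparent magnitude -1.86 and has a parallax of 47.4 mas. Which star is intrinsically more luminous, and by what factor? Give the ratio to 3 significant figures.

Star P: d = 0.833 kpc = 833.0 pc
Star P: M = m − 5 log₁₀ d + 5 = 23.09 − 5·2.9206 + 5 = 13.487
Star Q: p = 47.4 mas = 0.0474″ → d = 1/p = 21.10 pc
Star Q: M = m − 5 log₁₀ d + 5 = -1.86 − 5·1.3242 + 5 = -3.481
ΔM = M_P − M_Q = 13.487 − (-3.481) = 16.968; smaller M is more luminous → Star Q.
L ratio = 10^(0.4 |ΔM|) = 10^6.787 = 6.126×10^6

Star Q is more luminous, by a factor of 6.13×10^6.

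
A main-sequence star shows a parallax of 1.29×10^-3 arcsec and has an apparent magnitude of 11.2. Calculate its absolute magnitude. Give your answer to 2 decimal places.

M ≈ 1.75

d = 1/p = 1/1.29×10^-3″ = 775.2 pc
5 log₁₀(d/10 pc) = 5 log₁₀(775.2) − 5 = 9.447
M = m − 5 log₁₀(d/10) = 11.2 − 9.447 = 1.753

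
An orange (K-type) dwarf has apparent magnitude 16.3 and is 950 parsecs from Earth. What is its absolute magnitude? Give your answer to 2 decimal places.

M ≈ 6.41

5 log₁₀(d/10 pc) = 5 log₁₀(950.0) − 5 = 9.889
M = m − 5 log₁₀(d/10) = 16.3 − 9.889 = 6.411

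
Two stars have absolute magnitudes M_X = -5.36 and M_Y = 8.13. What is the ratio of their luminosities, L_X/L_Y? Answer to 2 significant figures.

L_X/L_Y ≈ 250000

ΔM = M_X − M_Y = -13.49
L_X/L_Y = 10^(−0.4 ΔM) = 10^5.396 = 248900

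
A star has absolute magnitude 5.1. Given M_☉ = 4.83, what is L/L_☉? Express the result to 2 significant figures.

M − M_☉ = 5.1 − 4.83 = 0.270
L/L_☉ = 10^(−0.4 (M − M_☉)) = 10^-0.108 = 0.7798

L/L_☉ ≈ 0.78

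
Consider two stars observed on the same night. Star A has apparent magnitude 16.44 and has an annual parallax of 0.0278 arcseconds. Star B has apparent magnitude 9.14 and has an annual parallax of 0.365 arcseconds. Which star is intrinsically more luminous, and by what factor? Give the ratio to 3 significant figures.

Star B is more luminous, by a factor of 4.83.

Star A: d = 1/p = 1/0.0278″ = 35.97 pc
Star A: M = m − 5 log₁₀ d + 5 = 16.44 − 5·1.5560 + 5 = 13.660
Star B: d = 1/p = 1/0.365″ = 2.740 pc
Star B: M = m − 5 log₁₀ d + 5 = 9.14 − 5·0.4377 + 5 = 11.951
ΔM = M_A − M_B = 13.660 − (11.951) = 1.709; smaller M is more luminous → Star B.
L ratio = 10^(0.4 |ΔM|) = 10^0.684 = 4.825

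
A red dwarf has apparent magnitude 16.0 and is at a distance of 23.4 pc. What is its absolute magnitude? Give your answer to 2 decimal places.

M ≈ 14.15

5 log₁₀(d/10 pc) = 5 log₁₀(23.40) − 5 = 1.846
M = m − 5 log₁₀(d/10) = 16.0 − 1.846 = 14.154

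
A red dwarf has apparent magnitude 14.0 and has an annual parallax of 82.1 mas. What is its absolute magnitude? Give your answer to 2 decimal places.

M ≈ 13.57

p = 82.1 mas = 0.0821″ → d = 1/p = 12.18 pc
5 log₁₀(d/10 pc) = 5 log₁₀(12.18) − 5 = 0.428
M = m − 5 log₁₀(d/10) = 14.0 − 0.428 = 13.572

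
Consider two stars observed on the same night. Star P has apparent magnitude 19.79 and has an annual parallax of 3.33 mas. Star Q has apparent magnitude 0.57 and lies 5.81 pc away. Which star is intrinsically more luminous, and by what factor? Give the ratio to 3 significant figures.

Star P: p = 3.33 mas = 3.33×10^-3″ → d = 1/p = 300.3 pc
Star P: M = m − 5 log₁₀ d + 5 = 19.79 − 5·2.4776 + 5 = 12.402
Star Q: M = m − 5 log₁₀ d + 5 = 0.57 − 5·0.7642 + 5 = 1.749
ΔM = M_P − M_Q = 12.402 − (1.749) = 10.653; smaller M is more luminous → Star Q.
L ratio = 10^(0.4 |ΔM|) = 10^4.261 = 18250

Star Q is more luminous, by a factor of 18200.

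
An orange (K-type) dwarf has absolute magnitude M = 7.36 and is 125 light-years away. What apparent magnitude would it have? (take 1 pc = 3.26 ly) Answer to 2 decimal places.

d = 125 ly / 3.26 = 38.34 pc
m = M + 5 log₁₀ d − 5 = 7.36 + 5·1.5837 − 5 = 10.278

m ≈ 10.28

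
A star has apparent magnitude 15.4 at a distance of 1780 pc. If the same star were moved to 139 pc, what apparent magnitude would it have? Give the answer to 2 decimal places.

m ≈ 9.86

Flux ∝ 1/d², so Δm = 5 log₁₀(d₂/d₁) = 5 log₁₀(139/1780) = -5.537
m₂ = m₁ + Δm = 15.4 + (-5.537) = 9.863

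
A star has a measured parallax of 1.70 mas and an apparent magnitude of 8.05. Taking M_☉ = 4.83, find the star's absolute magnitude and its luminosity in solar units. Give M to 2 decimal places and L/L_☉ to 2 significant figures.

d = 1/p = 1000/1.70 mas = 588.2 pc
M = m − 5 log₁₀ d + 5 = 8.05 − 5·2.7696 + 5 = -0.798
M − M_☉ = -0.798 − 4.83 = -5.628
L/L_☉ = 10^(−0.4 × -5.628) = 178.3

M ≈ -0.80; L/L_☉ ≈ 180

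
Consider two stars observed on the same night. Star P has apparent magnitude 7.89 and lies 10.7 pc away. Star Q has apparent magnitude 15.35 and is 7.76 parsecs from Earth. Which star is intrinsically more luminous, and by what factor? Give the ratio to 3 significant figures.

Star P is more luminous, by a factor of 1830.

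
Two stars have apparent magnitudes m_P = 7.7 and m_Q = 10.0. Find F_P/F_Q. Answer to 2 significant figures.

F_P/F_Q ≈ 8.3

Δm = 7.7 − (10.0) = -2.3
Flux ratio = 10^(−0.4 Δm) = 10^(−0.4 × -2.3) = 10^0.920 = 8.318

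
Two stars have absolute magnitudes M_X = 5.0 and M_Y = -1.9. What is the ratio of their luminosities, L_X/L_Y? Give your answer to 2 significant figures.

L_X/L_Y ≈ 1.7×10^-3

ΔM = M_X − M_Y = 6.9
L_X/L_Y = 10^(−0.4 ΔM) = 10^-2.760 = 1.738×10^-3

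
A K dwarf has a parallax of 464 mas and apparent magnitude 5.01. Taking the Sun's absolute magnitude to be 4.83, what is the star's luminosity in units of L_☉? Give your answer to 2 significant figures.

L/L_☉ ≈ 0.039

d = 1/p = 1000/464 mas = 2.155 pc
M = m − 5 log₁₀ d + 5 = 5.01 − 5·0.3335 + 5 = 8.343
M − M_☉ = 8.343 − 4.83 = 3.513
L/L_☉ = 10^(−0.4 × 3.513) = 0.03935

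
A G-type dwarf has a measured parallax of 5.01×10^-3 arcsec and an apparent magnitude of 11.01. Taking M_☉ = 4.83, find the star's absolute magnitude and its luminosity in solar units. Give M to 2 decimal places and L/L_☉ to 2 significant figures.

M ≈ 4.51; L/L_☉ ≈ 1.3

d = 1/p = 1/5.01×10^-3″ = 199.6 pc
M = m − 5 log₁₀ d + 5 = 11.01 − 5·2.3002 + 5 = 4.509
M − M_☉ = 4.509 − 4.83 = -0.321
L/L_☉ = 10^(−0.4 × -0.321) = 1.344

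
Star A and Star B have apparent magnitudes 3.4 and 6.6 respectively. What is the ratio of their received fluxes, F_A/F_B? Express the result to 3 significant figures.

F_A/F_B ≈ 19.1

Δm = 3.4 − (6.6) = -3.2
Flux ratio = 10^(−0.4 Δm) = 10^(−0.4 × -3.2) = 10^1.280 = 19.05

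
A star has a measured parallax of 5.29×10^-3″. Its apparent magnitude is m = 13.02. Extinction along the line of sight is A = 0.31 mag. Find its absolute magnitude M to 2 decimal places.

d = 1/p = 1/5.29×10^-3″ = 189.0 pc
5 log₁₀(d/10 pc) = 5 log₁₀(189.0) − 5 = 6.383
M = m − 5 log₁₀(d/10) − A = 13.02 − 6.383 − 0.31 = 6.327

M ≈ 6.33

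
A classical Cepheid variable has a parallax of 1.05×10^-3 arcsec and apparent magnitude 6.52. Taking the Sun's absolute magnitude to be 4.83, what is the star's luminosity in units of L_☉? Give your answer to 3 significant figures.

L/L_☉ ≈ 1910

d = 1/p = 1/1.05×10^-3″ = 952.4 pc
M = m − 5 log₁₀ d + 5 = 6.52 − 5·2.9788 + 5 = -3.374
M − M_☉ = -3.374 − 4.83 = -8.204
L/L_☉ = 10^(−0.4 × -8.204) = 1913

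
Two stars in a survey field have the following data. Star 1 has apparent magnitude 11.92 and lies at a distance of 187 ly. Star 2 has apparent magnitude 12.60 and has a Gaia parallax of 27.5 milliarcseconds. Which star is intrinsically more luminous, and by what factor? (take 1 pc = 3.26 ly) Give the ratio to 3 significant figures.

Star 1: d = 187 ly / 3.26 = 57.36 pc
Star 1: M = m − 5 log₁₀ d + 5 = 11.92 − 5·1.7586 + 5 = 8.127
Star 2: p = 27.5 mas = 0.0275″ → d = 1/p = 36.36 pc
Star 2: M = m − 5 log₁₀ d + 5 = 12.60 − 5·1.5607 + 5 = 9.797
ΔM = M_1 − M_2 = 8.127 − (9.797) = -1.670; smaller M is more luminous → Star 1.
L ratio = 10^(0.4 |ΔM|) = 10^0.668 = 4.655

Star 1 is more luminous, by a factor of 4.65.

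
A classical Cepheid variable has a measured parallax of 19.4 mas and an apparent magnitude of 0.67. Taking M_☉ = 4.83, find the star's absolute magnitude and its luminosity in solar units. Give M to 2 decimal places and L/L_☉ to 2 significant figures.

d = 1/p = 1000/19.4 mas = 51.55 pc
M = m − 5 log₁₀ d + 5 = 0.67 − 5·1.7122 + 5 = -2.891
M − M_☉ = -2.891 − 4.83 = -7.721
L/L_☉ = 10^(−0.4 × -7.721) = 1226

M ≈ -2.89; L/L_☉ ≈ 1200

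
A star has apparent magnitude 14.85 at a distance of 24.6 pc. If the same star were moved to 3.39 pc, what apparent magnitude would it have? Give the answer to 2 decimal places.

m ≈ 10.55

Flux ∝ 1/d², so Δm = 5 log₁₀(d₂/d₁) = 5 log₁₀(3.39/24.6) = -4.304
m₂ = m₁ + Δm = 14.85 + (-4.304) = 10.546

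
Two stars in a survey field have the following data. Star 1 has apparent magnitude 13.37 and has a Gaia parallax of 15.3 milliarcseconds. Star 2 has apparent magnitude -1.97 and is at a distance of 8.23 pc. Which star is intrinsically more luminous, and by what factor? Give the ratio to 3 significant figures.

Star 2 is more luminous, by a factor of 21700.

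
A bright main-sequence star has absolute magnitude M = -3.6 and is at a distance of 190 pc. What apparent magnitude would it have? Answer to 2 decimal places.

m ≈ 2.79

m = M + 5 log₁₀ d − 5 = -3.6 + 5·2.2788 − 5 = 2.794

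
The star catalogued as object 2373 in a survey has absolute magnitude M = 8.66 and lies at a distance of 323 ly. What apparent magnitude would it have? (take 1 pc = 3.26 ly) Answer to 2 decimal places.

m ≈ 13.64

d = 323 ly / 3.26 = 99.08 pc
m = M + 5 log₁₀ d − 5 = 8.66 + 5·1.9960 − 5 = 13.640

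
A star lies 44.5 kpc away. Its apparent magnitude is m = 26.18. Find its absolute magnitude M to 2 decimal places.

d = 44.5 kpc = 44500 pc
5 log₁₀(d/10 pc) = 5 log₁₀(44500) − 5 = 18.242
M = m − 5 log₁₀(d/10) = 26.18 − 18.242 = 7.938

M ≈ 7.94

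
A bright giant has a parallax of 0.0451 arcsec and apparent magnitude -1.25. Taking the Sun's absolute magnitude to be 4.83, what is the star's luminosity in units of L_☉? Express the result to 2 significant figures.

d = 1/p = 1/0.0451″ = 22.17 pc
M = m − 5 log₁₀ d + 5 = -1.25 − 5·1.3458 + 5 = -2.979
M − M_☉ = -2.979 − 4.83 = -7.809
L/L_☉ = 10^(−0.4 × -7.809) = 1329

L/L_☉ ≈ 1300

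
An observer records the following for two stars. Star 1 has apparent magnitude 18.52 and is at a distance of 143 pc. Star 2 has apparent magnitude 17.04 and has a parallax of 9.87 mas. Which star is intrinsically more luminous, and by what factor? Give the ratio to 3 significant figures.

Star 1: M = m − 5 log₁₀ d + 5 = 18.52 − 5·2.1553 + 5 = 12.743
Star 2: p = 9.87 mas = 9.87×10^-3″ → d = 1/p = 101.3 pc
Star 2: M = m − 5 log₁₀ d + 5 = 17.04 − 5·2.0057 + 5 = 12.012
ΔM = M_1 − M_2 = 12.743 − (12.012) = 0.732; smaller M is more luminous → Star 2.
L ratio = 10^(0.4 |ΔM|) = 10^0.293 = 1.962

Star 2 is more luminous, by a factor of 1.96.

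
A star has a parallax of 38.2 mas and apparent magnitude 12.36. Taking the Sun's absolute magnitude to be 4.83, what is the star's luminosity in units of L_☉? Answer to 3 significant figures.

L/L_☉ ≈ 6.67×10^-3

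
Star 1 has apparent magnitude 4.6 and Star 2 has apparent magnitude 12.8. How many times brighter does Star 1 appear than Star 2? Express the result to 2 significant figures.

Δm = 4.6 − (12.8) = -8.2
Flux ratio = 10^(−0.4 Δm) = 10^(−0.4 × -8.2) = 10^3.280 = 1905

1900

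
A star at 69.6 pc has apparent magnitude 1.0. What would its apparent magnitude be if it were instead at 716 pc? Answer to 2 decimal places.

m ≈ 6.06

Flux ∝ 1/d², so Δm = 5 log₁₀(d₂/d₁) = 5 log₁₀(716/69.6) = 5.062
m₂ = m₁ + Δm = 1.0 + (5.062) = 6.062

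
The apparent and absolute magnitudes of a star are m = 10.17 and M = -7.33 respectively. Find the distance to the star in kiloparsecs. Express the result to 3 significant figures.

d ≈ 31.6 kpc

Distance modulus: m − M = 10.17 − (-7.33) = 17.500
m − M = 5 log₁₀ d − 5
log₁₀ d = (m − M)/5 + 1 = 4.5000
d = 10^4.5000 = 31620 pc
= 31.62 kpc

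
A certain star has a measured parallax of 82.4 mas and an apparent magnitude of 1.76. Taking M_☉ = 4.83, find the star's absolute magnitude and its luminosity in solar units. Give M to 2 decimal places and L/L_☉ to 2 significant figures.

M ≈ 1.34; L/L_☉ ≈ 25

d = 1/p = 1000/82.4 mas = 12.14 pc
M = m − 5 log₁₀ d + 5 = 1.76 − 5·1.0841 + 5 = 1.340
M − M_☉ = 1.340 − 4.83 = -3.490
L/L_☉ = 10^(−0.4 × -3.490) = 24.90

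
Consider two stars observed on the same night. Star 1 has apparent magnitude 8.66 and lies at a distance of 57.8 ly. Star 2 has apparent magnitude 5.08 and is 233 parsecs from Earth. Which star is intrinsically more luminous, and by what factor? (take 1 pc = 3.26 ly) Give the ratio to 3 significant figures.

Star 2 is more luminous, by a factor of 4670.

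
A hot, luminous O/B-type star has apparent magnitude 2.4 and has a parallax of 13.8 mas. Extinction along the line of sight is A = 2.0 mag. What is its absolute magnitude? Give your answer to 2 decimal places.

p = 13.8 mas = 0.0138″ → d = 1/p = 72.46 pc
5 log₁₀(d/10 pc) = 5 log₁₀(72.46) − 5 = 4.301
M = m − 5 log₁₀(d/10) − A = 2.4 − 4.301 − 2.0 = -3.901

M ≈ -3.90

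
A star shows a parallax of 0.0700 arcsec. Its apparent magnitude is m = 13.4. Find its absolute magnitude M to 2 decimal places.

M ≈ 12.63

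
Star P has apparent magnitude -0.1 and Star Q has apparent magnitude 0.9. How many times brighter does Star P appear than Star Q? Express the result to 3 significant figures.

Δm = -0.1 − (0.9) = -1.0
Flux ratio = 10^(−0.4 Δm) = 10^(−0.4 × -1.0) = 10^0.400 = 2.512

2.51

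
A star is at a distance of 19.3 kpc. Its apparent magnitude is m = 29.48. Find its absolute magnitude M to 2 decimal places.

d = 19.3 kpc = 19300 pc
5 log₁₀(d/10 pc) = 5 log₁₀(19300) − 5 = 16.428
M = m − 5 log₁₀(d/10) = 29.48 − 16.428 = 13.052

M ≈ 13.05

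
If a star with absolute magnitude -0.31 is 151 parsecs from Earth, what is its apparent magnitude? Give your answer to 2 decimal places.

m ≈ 5.58

m = M + 5 log₁₀ d − 5 = -0.31 + 5·2.1790 − 5 = 5.585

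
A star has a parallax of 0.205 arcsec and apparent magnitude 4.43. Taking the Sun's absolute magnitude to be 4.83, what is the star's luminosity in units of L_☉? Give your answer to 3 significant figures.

L/L_☉ ≈ 0.344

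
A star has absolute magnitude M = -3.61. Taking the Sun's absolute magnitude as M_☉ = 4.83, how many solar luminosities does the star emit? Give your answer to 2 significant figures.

M − M_☉ = -3.61 − 4.83 = -8.440
L/L_☉ = 10^(−0.4 (M − M_☉)) = 10^3.376 = 2377

L/L_☉ ≈ 2400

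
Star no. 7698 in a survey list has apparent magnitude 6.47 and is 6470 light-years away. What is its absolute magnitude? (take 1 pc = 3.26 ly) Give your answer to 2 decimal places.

M ≈ -5.02

d = 6470 ly / 3.26 = 1985 pc
5 log₁₀(d/10 pc) = 5 log₁₀(1985) − 5 = 11.488
M = m − 5 log₁₀(d/10) = 6.47 − 11.488 = -5.018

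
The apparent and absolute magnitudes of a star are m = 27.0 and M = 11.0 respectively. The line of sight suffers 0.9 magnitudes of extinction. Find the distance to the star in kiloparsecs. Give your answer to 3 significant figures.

m − M = 5 log₁₀(d/10 pc) + A  ⇒  27.0 − (11.0) − 0.9 = 5 log₁₀(d/10)
15.100 = 5 log₁₀(d/10)
log₁₀ d = (m − M − A)/5 + 1 = 4.0200
d = 10^4.0200 = 10470 pc
= 10.47 kpc

d ≈ 10.5 kpc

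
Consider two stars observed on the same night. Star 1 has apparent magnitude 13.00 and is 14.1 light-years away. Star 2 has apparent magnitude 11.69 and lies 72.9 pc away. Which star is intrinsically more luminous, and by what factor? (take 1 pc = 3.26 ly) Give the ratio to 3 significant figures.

Star 2 is more luminous, by a factor of 949.

Star 1: d = 14.1 ly / 3.26 = 4.325 pc
Star 1: M = m − 5 log₁₀ d + 5 = 13.00 − 5·0.6360 + 5 = 14.820
Star 2: M = m − 5 log₁₀ d + 5 = 11.69 − 5·1.8627 + 5 = 7.376
ΔM = M_1 − M_2 = 14.820 − (7.376) = 7.444; smaller M is more luminous → Star 2.
L ratio = 10^(0.4 |ΔM|) = 10^2.977 = 949.4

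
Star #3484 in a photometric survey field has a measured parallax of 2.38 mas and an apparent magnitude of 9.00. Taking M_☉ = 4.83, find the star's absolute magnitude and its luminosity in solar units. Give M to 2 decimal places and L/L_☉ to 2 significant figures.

d = 1/p = 1000/2.38 mas = 420.2 pc
M = m − 5 log₁₀ d + 5 = 9.00 − 5·2.6234 + 5 = 0.883
M − M_☉ = 0.883 − 4.83 = -3.947
L/L_☉ = 10^(−0.4 × -3.947) = 37.92

M ≈ 0.88; L/L_☉ ≈ 38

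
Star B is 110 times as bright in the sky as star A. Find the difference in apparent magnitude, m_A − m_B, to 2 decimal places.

Pogson: Δm = −2.5 log₁₀(ratio) = −2.5 log₁₀(110) = −2.5 × 2.0414 = -5.103
Star B is brighter so has the smaller magnitude: m_A − m_B is positive.

m_A − m_B ≈ 5.10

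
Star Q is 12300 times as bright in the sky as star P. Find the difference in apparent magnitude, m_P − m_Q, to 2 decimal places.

m_P − m_Q ≈ 10.22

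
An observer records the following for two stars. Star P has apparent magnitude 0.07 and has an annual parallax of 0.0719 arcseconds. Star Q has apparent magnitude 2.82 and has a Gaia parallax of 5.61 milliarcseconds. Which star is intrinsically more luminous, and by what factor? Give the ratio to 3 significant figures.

Star Q is more luminous, by a factor of 13.0.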